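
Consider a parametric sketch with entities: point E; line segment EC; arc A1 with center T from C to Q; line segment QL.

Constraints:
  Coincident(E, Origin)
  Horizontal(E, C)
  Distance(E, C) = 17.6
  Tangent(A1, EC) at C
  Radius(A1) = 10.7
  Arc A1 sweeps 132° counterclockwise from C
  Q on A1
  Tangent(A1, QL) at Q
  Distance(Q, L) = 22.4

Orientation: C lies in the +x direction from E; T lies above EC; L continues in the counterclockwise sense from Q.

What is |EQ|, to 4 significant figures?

31.17

E is at the origin; E and C share the same y with |EC| = 17.6 and C on the +x side, so C = (17.60, 0.000). Tangency of A1 to EC means the radius TC is perpendicular to EC, so T = C + (0, 10.7) = (17.60, 10.70). On A1, C sits at bearing -90° from T; a 132° counterclockwise sweep puts Q at bearing 42°, so Q = T + 10.7·(cos 42°, sin 42°) = (25.55, 17.86). Then |EQ| = |Q − E| = 31.17.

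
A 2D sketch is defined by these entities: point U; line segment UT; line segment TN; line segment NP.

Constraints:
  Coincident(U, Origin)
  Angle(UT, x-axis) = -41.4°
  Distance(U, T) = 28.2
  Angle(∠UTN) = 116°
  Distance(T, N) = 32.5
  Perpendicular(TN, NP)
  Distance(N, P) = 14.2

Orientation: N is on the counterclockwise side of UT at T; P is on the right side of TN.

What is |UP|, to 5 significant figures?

59.804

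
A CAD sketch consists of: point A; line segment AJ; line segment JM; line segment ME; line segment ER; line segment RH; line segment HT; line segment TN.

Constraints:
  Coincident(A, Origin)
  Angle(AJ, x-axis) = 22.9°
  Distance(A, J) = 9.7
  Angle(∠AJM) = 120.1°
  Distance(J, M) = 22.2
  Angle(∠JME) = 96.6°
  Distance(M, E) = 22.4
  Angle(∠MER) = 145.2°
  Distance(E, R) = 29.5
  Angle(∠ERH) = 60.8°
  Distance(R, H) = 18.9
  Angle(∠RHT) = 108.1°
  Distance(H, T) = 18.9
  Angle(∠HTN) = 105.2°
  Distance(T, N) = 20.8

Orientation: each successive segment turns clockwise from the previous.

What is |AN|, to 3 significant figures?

40.6

A is at the origin; AJ runs at 22.9° with length 9.7, so J = (8.94, 3.77). ∠AJM = 120.1° gives JM at -37.0° from the x-axis; with |JM| = 22.2, M = (26.7, -9.59). ∠JME = 96.6° gives ME at -120° from the x-axis; with |ME| = 22.4, E = (15.3, -28.9). ∠MER = 145.2° gives ER at -155° from the x-axis; with |ER| = 29.5, R = (-11.4, -41.3). ∠ERH = 60.8° gives RH at 85.6° from the x-axis; with |RH| = 18.9, H = (-10.0, -22.4). ∠RHT = 108.1° gives HT at 13.7° from the x-axis; with |HT| = 18.9, T = (8.36, -18.0). ∠HTN = 105.2° gives TN at -61.1° from the x-axis; with |TN| = 20.8, N = (18.4, -36.2). Then |AN| = |N − A| = 40.6.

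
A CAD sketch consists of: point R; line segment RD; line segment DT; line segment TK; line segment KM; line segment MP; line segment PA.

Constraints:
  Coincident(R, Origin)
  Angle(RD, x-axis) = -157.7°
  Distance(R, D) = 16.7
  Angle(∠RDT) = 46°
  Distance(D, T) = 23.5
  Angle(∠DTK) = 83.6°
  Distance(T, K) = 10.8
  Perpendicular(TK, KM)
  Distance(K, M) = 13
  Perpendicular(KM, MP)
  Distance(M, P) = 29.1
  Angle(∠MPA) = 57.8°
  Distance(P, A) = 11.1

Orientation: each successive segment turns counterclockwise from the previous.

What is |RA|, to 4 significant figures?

26.56

R is at the origin; RD runs at -157.7° with length 16.7, so D = (-15.45, -6.337). ∠RDT = 46.0° gives DT at -23.70° from the x-axis; with |DT| = 23.5, T = (6.067, -15.78). ∠DTK = 83.6° gives TK at 72.70° from the x-axis; with |TK| = 10.8, K = (9.279, -5.471). The perpendicularity gives KM at right angles to TK, so KM runs at 162.7°; with |KM| = 13.0, M = (-3.133, -1.605). KM is perpendicular to MP, so MP runs at -107.3°; with |MP| = 29.1, P = (-11.79, -29.39). ∠MPA = 57.8° gives PA at 14.90° from the x-axis; with |PA| = 11.1, A = (-1.060, -26.53). Then |RA| = |A − R| = 26.56.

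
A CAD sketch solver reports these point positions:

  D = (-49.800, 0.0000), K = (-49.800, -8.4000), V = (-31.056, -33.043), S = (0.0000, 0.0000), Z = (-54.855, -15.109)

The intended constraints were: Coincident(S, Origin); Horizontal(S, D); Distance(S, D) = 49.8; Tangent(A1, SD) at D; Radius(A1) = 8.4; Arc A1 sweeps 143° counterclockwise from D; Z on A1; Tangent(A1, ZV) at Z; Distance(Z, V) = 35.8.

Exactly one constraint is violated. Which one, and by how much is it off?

Distance(Z, V) = 35.8 — off by 6.00.

S = (0.00, 0.00) ✓; S.y = 0.00, D.y = 0.00 ✓; |SD| = 49.80 ✓; ∠(KD, DS) = 90.00° ✓; |KD| = 8.400 ✓; bearing(K→Z) − bearing(K→D) = 143.0° ✓; |KZ| = 8.400 ✓; ∠(KZ, ZV) = 90.00° ✓; |ZV| = 29.80 ✗.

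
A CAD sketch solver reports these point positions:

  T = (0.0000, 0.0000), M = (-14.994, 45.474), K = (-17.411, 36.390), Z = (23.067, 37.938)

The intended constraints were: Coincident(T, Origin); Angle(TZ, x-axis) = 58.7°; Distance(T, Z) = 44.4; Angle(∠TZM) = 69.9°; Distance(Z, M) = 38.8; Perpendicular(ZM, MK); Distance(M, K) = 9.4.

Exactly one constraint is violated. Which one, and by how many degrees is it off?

Perpendicular(ZM, MK) — off by 3.70°.

T = (0.00, 0.00) ✓; TZ at 58.70° ✓; |TZ| = 44.40 ✓; ∠TZM = 69.90° ✓; |ZM| = 38.80 ✓; ∠(ZM, MK) = 86.30° ✗; |MK| = 9.400 ✓.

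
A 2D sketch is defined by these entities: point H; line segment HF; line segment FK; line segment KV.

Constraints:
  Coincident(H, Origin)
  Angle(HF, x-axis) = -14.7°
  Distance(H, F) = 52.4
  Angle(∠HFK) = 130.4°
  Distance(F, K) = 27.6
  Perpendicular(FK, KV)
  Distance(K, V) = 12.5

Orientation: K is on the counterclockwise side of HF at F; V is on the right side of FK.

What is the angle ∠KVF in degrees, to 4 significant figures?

65.63°

∠HFK = 130.4°, so FK runs at -14.7° + (180° − 130.4°) = 34.90° from the x-axis; with |FK| = 27.6, K = F + 27.6·(cos 34.90°, sin 34.90°) = (73.32, 2.494). FK is perpendicular to KV; with |KV| = 12.5 on the right of FK, V = K + 12.5·(0.5721, -0.8202) = (80.47, -7.758). Then cos ∠KVF = VK·VF / (|VK||VF|), giving 65.63°.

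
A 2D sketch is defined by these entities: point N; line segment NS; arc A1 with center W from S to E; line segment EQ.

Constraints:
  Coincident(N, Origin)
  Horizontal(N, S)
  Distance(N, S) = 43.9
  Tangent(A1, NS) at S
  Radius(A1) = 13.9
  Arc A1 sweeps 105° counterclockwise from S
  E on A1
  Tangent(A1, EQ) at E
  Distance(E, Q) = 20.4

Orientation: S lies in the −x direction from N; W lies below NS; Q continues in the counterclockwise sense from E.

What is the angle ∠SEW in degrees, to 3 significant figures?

37.5°

N is at the origin; NS is horizontal with |NS| = 43.9 and S on the −x side, so S = (-43.9, 0.00). Since A1 is tangent to NS there, WS ⟂ NS, so W = S + (0, -13.9) = (-43.9, -13.9). On A1, S sits at bearing 90° from W; a 105° counterclockwise sweep puts E at bearing 195°, so E = W + 13.9·(cos 195°, sin 195°) = (-57.3, -17.5). Then cos ∠SEW = ES·EW / (|ES||EW|), giving 37.5°.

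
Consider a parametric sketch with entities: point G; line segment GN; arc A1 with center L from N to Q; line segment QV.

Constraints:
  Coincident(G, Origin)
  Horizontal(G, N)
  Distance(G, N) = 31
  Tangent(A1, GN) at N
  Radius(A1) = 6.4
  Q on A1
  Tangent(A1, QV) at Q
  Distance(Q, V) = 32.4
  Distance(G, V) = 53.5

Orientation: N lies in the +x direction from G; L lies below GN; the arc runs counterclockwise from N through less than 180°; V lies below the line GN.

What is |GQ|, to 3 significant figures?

26.5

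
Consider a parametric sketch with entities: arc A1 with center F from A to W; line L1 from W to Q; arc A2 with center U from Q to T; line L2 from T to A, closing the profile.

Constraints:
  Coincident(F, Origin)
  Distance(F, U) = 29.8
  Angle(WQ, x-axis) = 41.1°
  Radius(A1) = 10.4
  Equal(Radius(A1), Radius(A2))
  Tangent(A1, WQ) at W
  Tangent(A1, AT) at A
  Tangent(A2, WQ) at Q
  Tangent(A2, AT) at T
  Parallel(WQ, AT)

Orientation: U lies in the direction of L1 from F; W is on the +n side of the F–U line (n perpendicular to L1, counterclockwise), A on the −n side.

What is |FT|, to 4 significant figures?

31.56

The slot axis is L1's direction at 41.1°, so u = (cos 41.1°, sin 41.1°) = (0.7536, 0.6574) and n = (−sin 41.1°, cos 41.1°) = (-0.6574, 0.7536). F is at the origin and U lies 29.8 along u from F, so U = 29.8·u = (22.46, 19.59). Tangency of A1 to both parallel lines with radius 10.4 puts W and A at F ± 10.4·n: W = (-6.837, 7.837), A = (6.837, -7.837). Equal radii place Q and T the same way about U: Q = U + 10.4·n = (15.62, 27.43), T = U − 10.4·n = (29.29, 11.75). Then |FT| = |T − F| = 31.56.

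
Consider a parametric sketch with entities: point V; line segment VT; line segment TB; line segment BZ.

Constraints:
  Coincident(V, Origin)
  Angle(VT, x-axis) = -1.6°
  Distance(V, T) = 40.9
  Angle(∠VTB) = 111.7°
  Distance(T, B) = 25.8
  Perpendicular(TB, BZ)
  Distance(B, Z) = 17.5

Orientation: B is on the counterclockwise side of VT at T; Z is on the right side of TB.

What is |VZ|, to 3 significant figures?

69.0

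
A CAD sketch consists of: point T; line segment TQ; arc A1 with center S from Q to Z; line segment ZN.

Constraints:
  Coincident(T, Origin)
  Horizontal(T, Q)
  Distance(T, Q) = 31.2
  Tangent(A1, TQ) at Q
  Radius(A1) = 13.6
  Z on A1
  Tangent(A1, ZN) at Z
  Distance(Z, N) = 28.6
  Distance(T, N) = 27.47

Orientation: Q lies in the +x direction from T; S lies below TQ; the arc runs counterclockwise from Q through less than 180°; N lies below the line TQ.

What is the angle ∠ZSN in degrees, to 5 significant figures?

64.568°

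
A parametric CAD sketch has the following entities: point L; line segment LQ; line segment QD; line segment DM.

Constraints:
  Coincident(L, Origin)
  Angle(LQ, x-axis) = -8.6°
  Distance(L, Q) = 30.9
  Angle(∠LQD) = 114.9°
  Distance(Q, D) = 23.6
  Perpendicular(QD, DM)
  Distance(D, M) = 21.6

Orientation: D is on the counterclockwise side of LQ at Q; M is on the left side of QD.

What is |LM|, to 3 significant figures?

37.2

∠LQD = 114.9°, so QD runs at -8.6° + (180° − 114.9°) = 56.5° from the x-axis; with |QD| = 23.6, D = Q + 23.6·(cos 56.5°, sin 56.5°) = (43.6, 15.1). QD is perpendicular to DM; with |DM| = 21.6 on the left of QD, M = D + 21.6·(-0.834, 0.552) = (25.6, 27.0). Then |LM| = |M − L| = 37.2.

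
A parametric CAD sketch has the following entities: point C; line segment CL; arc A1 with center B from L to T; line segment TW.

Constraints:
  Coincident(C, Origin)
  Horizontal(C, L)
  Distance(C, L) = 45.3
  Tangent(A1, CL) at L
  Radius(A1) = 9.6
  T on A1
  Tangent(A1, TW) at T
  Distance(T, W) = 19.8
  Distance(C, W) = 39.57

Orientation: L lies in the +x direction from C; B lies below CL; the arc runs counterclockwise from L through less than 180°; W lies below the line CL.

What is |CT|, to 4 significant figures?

36.76

C is at the origin; CL is horizontal with |CL| = 45.3 and L on the +x side, so L = (45.30, 0.000). A1 meets CL tangentially, so BL is at right angles to CL, so B = L + (0, -9.6) = (45.30, -9.600). Since BT ⟂ TW (tangency), |BW| = √(9.6² + 19.8²) = 22.00 regardless of where T sits on A1. So W lies on both circle(C, 39.57) and circle(B, 22.00); the below-CL intersection is W = (30.18, -25.59). T is the foot of the tangent from W: T = (36.15, -6.709).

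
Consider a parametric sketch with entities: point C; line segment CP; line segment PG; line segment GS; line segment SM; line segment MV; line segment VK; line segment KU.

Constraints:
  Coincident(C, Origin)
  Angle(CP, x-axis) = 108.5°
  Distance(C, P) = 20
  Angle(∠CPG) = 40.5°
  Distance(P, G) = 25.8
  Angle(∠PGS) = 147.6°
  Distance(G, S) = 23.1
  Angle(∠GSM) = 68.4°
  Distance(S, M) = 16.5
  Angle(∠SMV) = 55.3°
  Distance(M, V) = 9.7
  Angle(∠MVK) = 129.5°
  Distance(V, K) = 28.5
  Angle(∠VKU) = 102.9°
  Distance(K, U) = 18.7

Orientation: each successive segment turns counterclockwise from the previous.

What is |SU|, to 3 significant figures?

24.3

C is at the origin; CP runs at 108.5° with length 20.0, so P = (-6.35, 19.0). ∠CPG = 40.5° gives PG at -112° from the x-axis; with |PG| = 25.8, G = (-16.0, -4.95). ∠PGS = 147.6° gives GS at -79.6° from the x-axis; with |GS| = 23.1, S = (-11.8, -27.7). ∠GSM = 68.4° gives SM at 32.0° from the x-axis; with |SM| = 16.5, M = (2.15, -18.9). ∠SMV = 55.3° gives MV at 157° from the x-axis; with |MV| = 9.7, V = (-6.76, -15.1). ∠MVK = 129.5° gives VK at -153° from the x-axis; with |VK| = 28.5, K = (-32.1, -28.1). ∠VKU = 102.9° gives KU at -75.7° from the x-axis; with |KU| = 18.7, U = (-27.5, -46.2). Then |SU| = |U − S| = 24.3.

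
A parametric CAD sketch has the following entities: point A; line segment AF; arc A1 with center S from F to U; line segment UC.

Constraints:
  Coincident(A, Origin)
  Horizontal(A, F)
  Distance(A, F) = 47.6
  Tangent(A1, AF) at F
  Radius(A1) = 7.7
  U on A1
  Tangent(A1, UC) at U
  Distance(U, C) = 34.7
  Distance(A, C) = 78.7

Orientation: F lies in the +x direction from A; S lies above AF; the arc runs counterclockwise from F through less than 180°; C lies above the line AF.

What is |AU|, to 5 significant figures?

54.568

Checks: A = (0.00, 0.00) ✓; |SU| = 7.700 ✓; ∠(SU, UC) = 90.00° ✓; |UC| = 34.70 ✓; |AC| = 78.70 ✓.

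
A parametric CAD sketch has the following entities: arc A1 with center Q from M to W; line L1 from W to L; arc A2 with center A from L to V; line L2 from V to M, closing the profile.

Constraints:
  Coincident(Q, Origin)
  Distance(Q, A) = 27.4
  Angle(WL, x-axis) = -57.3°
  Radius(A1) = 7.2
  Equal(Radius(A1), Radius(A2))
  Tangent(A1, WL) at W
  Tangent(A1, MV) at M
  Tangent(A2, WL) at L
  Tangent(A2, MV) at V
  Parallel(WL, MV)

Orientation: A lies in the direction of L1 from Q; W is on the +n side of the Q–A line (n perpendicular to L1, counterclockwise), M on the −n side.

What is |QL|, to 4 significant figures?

28.33

The slot axis is L1's direction at -57.3°, so u = (cos -57.3°, sin -57.3°) = (0.5402, -0.8415) and n = (−sin -57.3°, cos -57.3°) = (0.8415, 0.5402). Q is at the origin and A lies 27.4 along u from Q, so A = 27.4·u = (14.80, -23.06). Tangency of A1 to both parallel lines with radius 7.2 puts W and M at Q ± 7.2·n: W = (6.059, 3.890), M = (-6.059, -3.890). Equal radii place L and V the same way about A: L = A + 7.2·n = (20.86, -19.17), V = A − 7.2·n = (8.744, -26.95). Then |QL| = |L − Q| = 28.33.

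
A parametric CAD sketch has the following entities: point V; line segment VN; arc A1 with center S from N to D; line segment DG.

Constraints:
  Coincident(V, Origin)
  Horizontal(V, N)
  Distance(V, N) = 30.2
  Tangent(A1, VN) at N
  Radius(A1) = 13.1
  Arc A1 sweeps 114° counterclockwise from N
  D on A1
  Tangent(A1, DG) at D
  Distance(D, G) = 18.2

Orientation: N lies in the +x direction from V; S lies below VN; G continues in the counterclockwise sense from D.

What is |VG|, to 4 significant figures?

43.43

V is at the origin; VN is horizontal with |VN| = 30.2 and N on the +x side, so N = (30.20, 0.000). Since A1 is tangent to VN there, SN ⟂ VN, so S = N + (0, -13.1) = (30.20, -13.10). On A1, N sits at bearing 90° from S; a 114° counterclockwise sweep puts D at bearing 204°, so D = S + 13.1·(cos 204°, sin 204°) = (18.23, -18.43). A1 meets DG tangentially, so SD is at right angles to DG, so DG runs along (−sin 204°, cos 204°); with |DG| = 18.2, G = (25.64, -35.05). Then |VG| = |G − V| = 43.43.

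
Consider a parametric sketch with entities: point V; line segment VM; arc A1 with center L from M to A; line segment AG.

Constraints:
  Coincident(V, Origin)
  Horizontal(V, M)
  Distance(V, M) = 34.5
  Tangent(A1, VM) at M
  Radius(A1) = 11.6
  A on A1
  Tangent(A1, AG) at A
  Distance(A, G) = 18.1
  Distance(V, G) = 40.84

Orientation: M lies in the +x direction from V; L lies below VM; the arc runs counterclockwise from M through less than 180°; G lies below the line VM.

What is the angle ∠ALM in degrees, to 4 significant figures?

99.71°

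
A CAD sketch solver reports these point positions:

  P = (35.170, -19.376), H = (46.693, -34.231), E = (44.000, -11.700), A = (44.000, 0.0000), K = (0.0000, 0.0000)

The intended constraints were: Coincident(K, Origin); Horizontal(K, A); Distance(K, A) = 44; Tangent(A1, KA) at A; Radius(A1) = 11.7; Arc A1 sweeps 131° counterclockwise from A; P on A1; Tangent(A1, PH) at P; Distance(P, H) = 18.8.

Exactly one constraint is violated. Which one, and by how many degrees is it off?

Tangent(A1, PH) at P — off by 3.20°.

K = (0.00, 0.00) ✓; K.y = 0.00, A.y = 0.00 ✓; |KA| = 44.00 ✓; ∠(EA, AK) = 90.00° ✓; |EA| = 11.70 ✓; bearing(E→P) − bearing(E→A) = 131.0° ✓; |EP| = 11.70 ✓; ∠(EP, PH) = 93.20° ✗; |PH| = 18.80 ✓.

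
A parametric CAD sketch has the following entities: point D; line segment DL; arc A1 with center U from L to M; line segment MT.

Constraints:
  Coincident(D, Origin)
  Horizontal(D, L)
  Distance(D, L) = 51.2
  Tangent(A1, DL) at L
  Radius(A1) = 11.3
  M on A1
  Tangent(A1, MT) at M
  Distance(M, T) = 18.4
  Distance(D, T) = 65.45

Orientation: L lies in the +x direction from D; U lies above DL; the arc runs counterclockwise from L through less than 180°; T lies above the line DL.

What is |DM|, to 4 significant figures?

63.72

D is at the origin; D and L share the same y with |DL| = 51.2 and L on the +x side, so L = (51.20, 0.000). A1 meets DL tangentially, so UL is at right angles to DL, so U = L + (0, 11.3) = (51.20, 11.30). Since UM ⟂ MT (tangency), |UT| = √(11.3² + 18.4²) = 21.59 regardless of where M sits on A1. So T lies on both circle(D, 65.45) and circle(U, 21.59); the above-DL intersection is T = (57.05, 32.09). M is the foot of the tangent from T: M = (62.07, 14.39).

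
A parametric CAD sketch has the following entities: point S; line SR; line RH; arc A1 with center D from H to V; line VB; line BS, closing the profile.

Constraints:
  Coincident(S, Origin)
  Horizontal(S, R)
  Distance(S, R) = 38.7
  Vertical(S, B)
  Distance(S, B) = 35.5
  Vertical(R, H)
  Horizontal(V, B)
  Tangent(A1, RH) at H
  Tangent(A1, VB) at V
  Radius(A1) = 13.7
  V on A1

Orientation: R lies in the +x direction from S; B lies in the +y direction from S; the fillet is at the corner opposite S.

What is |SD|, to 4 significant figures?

33.17

S is at the origin; SR is horizontal with |SR| = 38.7 and R on the +x side, so R = (38.70, 0.000). SB is vertical with |SB| = 35.5 and B on the +y side, so B = (0.000, 35.50). The virtual corner opposite S is at (38.70, 35.50). The tangent condition forces DH to be normal to RH and since A1 is tangent to VB there, DV ⟂ VB, with radius 13.7, so the center D sits 13.7 in from both sides at D = (25.00, 21.80). Then |SD| = |D − S| = 33.17.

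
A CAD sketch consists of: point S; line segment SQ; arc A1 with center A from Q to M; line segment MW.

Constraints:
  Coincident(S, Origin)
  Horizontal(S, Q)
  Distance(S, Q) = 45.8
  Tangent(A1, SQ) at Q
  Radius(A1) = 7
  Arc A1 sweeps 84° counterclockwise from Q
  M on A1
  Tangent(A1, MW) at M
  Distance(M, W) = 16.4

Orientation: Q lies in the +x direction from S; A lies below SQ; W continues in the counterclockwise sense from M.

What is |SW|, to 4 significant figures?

43.45

S is at the origin; S and Q share the same y with |SQ| = 45.8 and Q on the +x side, so Q = (45.80, 0.000). Since A1 is tangent to SQ there, AQ ⟂ SQ, so A = Q + (0, -7) = (45.80, -7.000). On A1, Q sits at bearing 90° from A; an 84° counterclockwise sweep puts M at bearing 174°, so M = A + 7.0·(cos 174°, sin 174°) = (38.84, -6.268). Tangency of A1 to MW means the radius AM is perpendicular to MW, so MW runs along (−sin 174°, cos 174°); with |MW| = 16.4, W = (37.12, -22.58). Then |SW| = |W − S| = 43.45.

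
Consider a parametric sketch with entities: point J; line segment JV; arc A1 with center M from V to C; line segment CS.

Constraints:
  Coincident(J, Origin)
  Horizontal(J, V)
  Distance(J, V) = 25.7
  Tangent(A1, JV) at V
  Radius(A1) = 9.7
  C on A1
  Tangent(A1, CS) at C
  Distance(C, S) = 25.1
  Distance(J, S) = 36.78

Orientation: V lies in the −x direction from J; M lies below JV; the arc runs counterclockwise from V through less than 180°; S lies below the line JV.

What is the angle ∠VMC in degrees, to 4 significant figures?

136.7°

Checks: J = (0.00, 0.00) ✓; |MC| = 9.700 ✓; ∠(MC, CS) = 90.00° ✓; |CS| = 25.10 ✓; |JS| = 36.78 ✓.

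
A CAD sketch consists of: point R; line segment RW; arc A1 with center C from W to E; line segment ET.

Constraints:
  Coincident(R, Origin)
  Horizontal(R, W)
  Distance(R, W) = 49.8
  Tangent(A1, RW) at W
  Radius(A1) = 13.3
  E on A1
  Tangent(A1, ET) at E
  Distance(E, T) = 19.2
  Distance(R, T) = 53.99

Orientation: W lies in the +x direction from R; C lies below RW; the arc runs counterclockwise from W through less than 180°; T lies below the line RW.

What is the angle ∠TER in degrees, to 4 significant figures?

126.7°

Checks: ∠(CW, WR) = 90.00° ✓; |CE| = 13.30 ✓; ∠(CE, ET) = 90.00° ✓; |ET| = 19.20 ✓; |RT| = 53.99 ✓.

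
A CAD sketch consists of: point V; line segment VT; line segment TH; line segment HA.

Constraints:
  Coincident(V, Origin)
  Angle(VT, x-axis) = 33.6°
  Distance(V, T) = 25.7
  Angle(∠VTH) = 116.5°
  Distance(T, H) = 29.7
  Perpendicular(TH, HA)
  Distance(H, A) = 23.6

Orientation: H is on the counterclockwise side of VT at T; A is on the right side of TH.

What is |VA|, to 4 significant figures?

62.18

∠VTH = 116.5°, so TH runs at 33.6° + (180° − 116.5°) = 97.10° from the x-axis; with |TH| = 29.7, H = T + 29.7·(cos 97.10°, sin 97.10°) = (17.74, 43.69). TH ⟂ HA; with |HA| = 23.6 on the right of TH, A = H + 23.6·(0.9923, 0.1236) = (41.15, 46.61). Then |VA| = |A − V| = 62.18.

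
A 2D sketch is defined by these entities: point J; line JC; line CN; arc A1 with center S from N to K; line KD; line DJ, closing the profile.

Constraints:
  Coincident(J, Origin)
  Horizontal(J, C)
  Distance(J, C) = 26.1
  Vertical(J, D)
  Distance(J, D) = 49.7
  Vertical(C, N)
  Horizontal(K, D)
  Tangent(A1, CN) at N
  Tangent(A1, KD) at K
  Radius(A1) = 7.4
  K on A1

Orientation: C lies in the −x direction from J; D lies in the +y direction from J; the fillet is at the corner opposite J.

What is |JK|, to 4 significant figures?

53.10

J is at the origin; J and C share the same y with |JC| = 26.1 and C on the −x side, so C = (-26.10, 0.000). J and D share the same x with |JD| = 49.7 and D on the +y side, so D = (0.000, 49.70). The virtual corner opposite J is at (-26.10, 49.70). A1 meets CN tangentially, so SN is at right angles to CN and tangency of A1 to KD means the radius SK is perpendicular to KD, with radius 7.4, so the center S sits 7.4 in from both sides at S = (-18.70, 42.30). That places the tangent points at N = (-26.10, 42.30) on CN and K = (-18.70, 49.70) on KD. Then |JK| = |K − J| = 53.10.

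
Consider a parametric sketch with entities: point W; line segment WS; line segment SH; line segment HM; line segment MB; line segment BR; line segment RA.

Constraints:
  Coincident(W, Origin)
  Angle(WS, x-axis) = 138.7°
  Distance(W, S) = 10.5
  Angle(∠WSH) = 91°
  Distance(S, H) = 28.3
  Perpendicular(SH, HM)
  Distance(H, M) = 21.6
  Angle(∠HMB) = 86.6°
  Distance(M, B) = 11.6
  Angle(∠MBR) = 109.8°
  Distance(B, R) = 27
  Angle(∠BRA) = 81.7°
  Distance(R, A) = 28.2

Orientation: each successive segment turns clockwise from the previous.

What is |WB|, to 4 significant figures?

19.85

W is at the origin; WS runs at 138.7° with length 10.5, so S = (-7.888, 6.930). ∠WSH = 91.0° gives SH at 49.70° from the x-axis; with |SH| = 28.3, H = (10.42, 28.51). SH ⟂ HM, so HM runs at -40.30°; with |HM| = 21.6, M = (26.89, 14.54). ∠HMB = 86.6° gives MB at -133.7° from the x-axis; with |MB| = 11.6, B = (18.88, 6.156). Then |WB| = |B − W| = 19.85.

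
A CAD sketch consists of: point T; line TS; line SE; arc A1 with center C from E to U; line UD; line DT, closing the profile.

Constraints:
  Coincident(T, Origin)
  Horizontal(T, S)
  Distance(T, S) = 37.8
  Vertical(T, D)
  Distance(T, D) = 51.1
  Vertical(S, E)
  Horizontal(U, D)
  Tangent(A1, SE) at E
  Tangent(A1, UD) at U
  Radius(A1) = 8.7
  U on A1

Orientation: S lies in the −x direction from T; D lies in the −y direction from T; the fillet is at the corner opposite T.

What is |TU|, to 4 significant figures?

58.80

T is at the origin; T and S share the same y with |TS| = 37.8 and S on the −x side, so S = (-37.80, 0.000). T and D share the same x with |TD| = 51.1 and D on the −y side, so D = (0.000, -51.10). The virtual corner opposite T is at (-37.80, -51.10). Since A1 is tangent to SE there, CE ⟂ SE and A1 meets UD tangentially, so CU is at right angles to UD, with radius 8.7, so the center C sits 8.7 in from both sides at C = (-29.10, -42.40). That places the tangent points at E = (-37.80, -42.40) on SE and U = (-29.10, -51.10) on UD. Then |TU| = |U − T| = 58.80.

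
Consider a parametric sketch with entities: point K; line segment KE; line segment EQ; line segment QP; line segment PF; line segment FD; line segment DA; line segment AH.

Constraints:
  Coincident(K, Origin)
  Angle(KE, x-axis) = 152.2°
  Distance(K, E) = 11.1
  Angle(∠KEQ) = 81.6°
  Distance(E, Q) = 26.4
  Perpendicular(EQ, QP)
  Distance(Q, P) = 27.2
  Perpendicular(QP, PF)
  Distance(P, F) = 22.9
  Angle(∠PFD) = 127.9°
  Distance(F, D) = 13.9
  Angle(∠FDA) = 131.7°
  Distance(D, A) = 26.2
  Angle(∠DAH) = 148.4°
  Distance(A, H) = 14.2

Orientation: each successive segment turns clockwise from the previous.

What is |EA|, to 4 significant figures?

9.543

K is at the origin; KE runs at 152.2° with length 11.1, so E = (-9.819, 5.177). ∠KEQ = 81.6° gives EQ at 53.80° from the x-axis; with |EQ| = 26.4, Q = (5.773, 26.48). EQ is perpendicular to QP, so QP runs at -36.20°; with |QP| = 27.2, P = (27.72, 10.42). QP ⟂ PF, so PF runs at -126.2°; with |PF| = 22.9, F = (14.20, -8.063). ∠PFD = 127.9° gives FD at -178.3° from the x-axis; with |FD| = 13.9, D = (0.3037, -8.476). ∠FDA = 131.7° gives DA at 133.4° from the x-axis; with |DA| = 26.2, A = (-17.70, 10.56). Then |EA| = |A − E| = 9.543.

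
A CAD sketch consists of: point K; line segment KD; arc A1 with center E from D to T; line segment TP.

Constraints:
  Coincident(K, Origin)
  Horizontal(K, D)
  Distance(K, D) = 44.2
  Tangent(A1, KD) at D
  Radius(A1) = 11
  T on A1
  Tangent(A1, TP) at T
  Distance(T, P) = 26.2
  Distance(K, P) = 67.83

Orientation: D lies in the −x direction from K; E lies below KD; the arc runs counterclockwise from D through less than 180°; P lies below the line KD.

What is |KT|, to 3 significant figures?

56.1

K is at the origin; K and D share the same y with |KD| = 44.2 and D on the −x side, so D = (-44.2, 0.00). Since A1 is tangent to KD there, ED ⟂ KD, so E = D + (0, -11) = (-44.2, -11.0). Since ET ⟂ TP (tangency), |EP| = √(11.0² + 26.2²) = 28.4 regardless of where T sits on A1. So P lies on both circle(K, 67.83) and circle(E, 28.4); the below-KD intersection is P = (-57.4, -36.2). T is the foot of the tangent from P: T = (-55.2, -10.1).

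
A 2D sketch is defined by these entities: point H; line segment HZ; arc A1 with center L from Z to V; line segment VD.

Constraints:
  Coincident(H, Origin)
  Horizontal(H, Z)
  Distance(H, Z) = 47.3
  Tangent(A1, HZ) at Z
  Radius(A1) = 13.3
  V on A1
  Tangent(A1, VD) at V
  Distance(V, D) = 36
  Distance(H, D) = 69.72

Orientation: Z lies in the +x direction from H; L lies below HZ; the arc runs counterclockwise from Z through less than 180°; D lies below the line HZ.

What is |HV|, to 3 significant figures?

39.0

Checks: |HZ| = 47.30 ✓; |LV| = 13.30 ✓; ∠(LV, VD) = 90.00° ✓; |VD| = 36.00 ✓; |HD| = 69.72 ✓.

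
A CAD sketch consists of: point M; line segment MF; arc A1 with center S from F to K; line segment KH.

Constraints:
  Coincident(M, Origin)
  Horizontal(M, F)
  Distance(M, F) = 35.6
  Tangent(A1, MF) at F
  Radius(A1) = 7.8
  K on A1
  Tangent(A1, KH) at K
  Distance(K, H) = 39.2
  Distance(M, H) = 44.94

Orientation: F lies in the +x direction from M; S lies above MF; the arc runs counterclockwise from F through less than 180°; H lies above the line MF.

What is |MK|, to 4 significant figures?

43.41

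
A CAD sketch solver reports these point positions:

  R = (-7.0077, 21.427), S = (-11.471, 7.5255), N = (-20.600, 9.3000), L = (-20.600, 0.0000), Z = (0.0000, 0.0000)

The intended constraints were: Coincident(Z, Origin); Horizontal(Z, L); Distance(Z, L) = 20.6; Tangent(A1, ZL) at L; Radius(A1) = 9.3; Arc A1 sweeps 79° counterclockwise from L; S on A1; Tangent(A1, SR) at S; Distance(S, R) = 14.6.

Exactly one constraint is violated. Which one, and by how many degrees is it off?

Tangent(A1, SR) at S — off by 6.80°.

Z = (0.00, 0.00) ✓; Z.y = 0.00, L.y = 0.00 ✓; |ZL| = 20.60 ✓; ∠(NL, LZ) = 90.00° ✓; |NL| = 9.300 ✓; bearing(N→S) − bearing(N→L) = 79.00° ✓; |NS| = 9.300 ✓; ∠(NS, SR) = 96.80° ✗; |SR| = 14.60 ✓.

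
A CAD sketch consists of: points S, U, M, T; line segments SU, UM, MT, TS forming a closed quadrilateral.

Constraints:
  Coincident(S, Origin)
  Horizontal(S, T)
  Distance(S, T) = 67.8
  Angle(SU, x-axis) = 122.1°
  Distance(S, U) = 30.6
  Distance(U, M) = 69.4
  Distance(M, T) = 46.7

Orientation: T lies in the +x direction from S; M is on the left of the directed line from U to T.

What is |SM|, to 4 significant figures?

66.95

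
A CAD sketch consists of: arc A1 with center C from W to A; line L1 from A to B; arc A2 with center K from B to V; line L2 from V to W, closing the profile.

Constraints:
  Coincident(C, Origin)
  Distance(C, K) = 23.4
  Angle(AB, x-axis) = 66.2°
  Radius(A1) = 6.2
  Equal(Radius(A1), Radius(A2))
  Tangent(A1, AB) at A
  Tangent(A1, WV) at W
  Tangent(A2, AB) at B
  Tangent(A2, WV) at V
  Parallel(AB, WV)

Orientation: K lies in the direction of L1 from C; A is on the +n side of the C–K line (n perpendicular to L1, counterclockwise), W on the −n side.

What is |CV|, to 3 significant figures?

24.2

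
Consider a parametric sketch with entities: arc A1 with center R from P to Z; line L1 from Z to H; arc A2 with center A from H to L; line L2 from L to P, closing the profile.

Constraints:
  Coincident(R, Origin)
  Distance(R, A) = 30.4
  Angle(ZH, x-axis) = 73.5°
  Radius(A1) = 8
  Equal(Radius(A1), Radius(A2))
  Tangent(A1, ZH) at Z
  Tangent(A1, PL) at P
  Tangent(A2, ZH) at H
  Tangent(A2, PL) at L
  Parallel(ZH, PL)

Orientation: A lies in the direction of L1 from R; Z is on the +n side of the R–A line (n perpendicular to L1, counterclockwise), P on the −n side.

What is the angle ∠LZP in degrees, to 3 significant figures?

62.2°

The slot axis is L1's direction at 73.5°, so u = (cos 73.5°, sin 73.5°) = (0.284, 0.959) and n = (−sin 73.5°, cos 73.5°) = (-0.959, 0.284). R is at the origin and A lies 30.4 along u from R, so A = 30.4·u = (8.63, 29.1). Tangency of A1 to both parallel lines with radius 8.0 puts Z and P at R ± 8.0·n: Z = (-7.67, 2.27), P = (7.67, -2.27). Equal radii place H and L the same way about A: H = A + 8.0·n = (0.964, 31.4), L = A − 8.0·n = (16.3, 26.9). Then cos ∠LZP = ZL·ZP / (|ZL||ZP|), giving 62.2°.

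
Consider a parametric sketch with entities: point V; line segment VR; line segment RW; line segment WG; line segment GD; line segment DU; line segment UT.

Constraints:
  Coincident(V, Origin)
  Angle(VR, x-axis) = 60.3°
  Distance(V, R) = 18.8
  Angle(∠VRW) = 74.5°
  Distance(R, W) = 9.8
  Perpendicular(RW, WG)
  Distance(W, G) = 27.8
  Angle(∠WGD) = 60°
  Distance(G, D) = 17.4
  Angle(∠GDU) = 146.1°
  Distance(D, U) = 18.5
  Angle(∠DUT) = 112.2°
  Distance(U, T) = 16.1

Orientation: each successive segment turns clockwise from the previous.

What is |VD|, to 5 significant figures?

10.340

RW is perpendicular to WG, so WG runs at -135.20°; with |WG| = 27.8, G = (-3.5060, -10.212). ∠WGD = 60.0° gives GD at 104.80° from the x-axis; with |GD| = 17.4, D = (-7.9508, 6.6104). Then |VD| = |D − V| = 10.340.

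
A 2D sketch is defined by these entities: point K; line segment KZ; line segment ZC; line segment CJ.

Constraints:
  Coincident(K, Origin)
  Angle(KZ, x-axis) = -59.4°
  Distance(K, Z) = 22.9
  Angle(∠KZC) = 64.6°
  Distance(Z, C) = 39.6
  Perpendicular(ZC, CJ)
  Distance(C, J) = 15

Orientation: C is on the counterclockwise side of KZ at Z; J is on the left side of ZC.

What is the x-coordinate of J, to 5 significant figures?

21.366

K is at the origin; KZ runs at -59.4° with length 22.9, so Z = 22.9·(cos -59.4°, sin -59.4°) = (11.657, -19.711). ∠KZC = 64.6°, so ZC runs at -59.4° + (180° − 64.6°) = 56.000° from the x-axis; with |ZC| = 39.6, C = Z + 39.6·(cos 56.000°, sin 56.000°) = (33.801, 13.119). ZC ⟂ CJ; with |CJ| = 15.0 on the left of ZC, J = C + 15.0·(-0.82904, 0.55919) = (21.366, 21.507). So J.x = 21.366.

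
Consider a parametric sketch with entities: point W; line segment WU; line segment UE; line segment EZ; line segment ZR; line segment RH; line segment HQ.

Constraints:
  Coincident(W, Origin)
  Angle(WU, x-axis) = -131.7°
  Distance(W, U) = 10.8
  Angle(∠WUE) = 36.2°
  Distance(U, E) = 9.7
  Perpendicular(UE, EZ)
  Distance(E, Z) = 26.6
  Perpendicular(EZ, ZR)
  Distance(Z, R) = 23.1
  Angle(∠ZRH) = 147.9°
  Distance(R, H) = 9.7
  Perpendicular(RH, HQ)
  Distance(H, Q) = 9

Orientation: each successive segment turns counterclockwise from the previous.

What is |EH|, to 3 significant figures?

38.0

W is at the origin; WU runs at -131.7° with length 10.8, so U = (-7.18, -8.06). ∠WUE = 36.2° gives UE at 12.1° from the x-axis; with |UE| = 9.7, E = (2.30, -6.03). The perpendicularity gives EZ at right angles to UE, so EZ runs at 102°; with |EZ| = 26.6, Z = (-3.28, 20.0). The perpendicularity gives ZR at right angles to EZ, so ZR runs at -168°; with |ZR| = 23.1, R = (-25.9, 15.1). ∠ZRH = 147.9° gives RH at -136° from the x-axis; with |RH| = 9.7, H = (-32.8, 8.37). Then |EH| = |H − E| = 38.0.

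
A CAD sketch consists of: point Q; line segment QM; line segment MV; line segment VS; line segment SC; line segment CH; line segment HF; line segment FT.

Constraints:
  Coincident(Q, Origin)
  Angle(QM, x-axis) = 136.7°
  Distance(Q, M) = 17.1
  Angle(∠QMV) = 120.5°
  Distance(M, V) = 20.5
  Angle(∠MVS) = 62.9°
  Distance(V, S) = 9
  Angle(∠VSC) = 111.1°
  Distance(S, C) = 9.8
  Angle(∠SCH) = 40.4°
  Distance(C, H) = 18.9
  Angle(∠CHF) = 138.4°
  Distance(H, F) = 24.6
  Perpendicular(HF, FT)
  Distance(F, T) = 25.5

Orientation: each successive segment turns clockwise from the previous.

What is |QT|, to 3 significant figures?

53.1

Q is at the origin; QM runs at 136.7° with length 17.1, so M = (-12.4, 11.7). ∠QMV = 120.5° gives MV at 77.2° from the x-axis; with |MV| = 20.5, V = (-7.90, 31.7). ∠MVS = 62.9° gives VS at -39.9° from the x-axis; with |VS| = 9.0, S = (-0.999, 25.9). ∠VSC = 111.1° gives SC at -109° from the x-axis; with |SC| = 9.8, C = (-4.16, 16.7). ∠SCH = 40.4° gives CH at 112° from the x-axis; with |CH| = 18.9, H = (-11.1, 34.2). ∠CHF = 138.4° gives HF at 70.0° from the x-axis; with |HF| = 24.6, F = (-2.70, 57.4). HF ⟂ FT, so FT runs at -20.0°; with |FT| = 25.5, T = (21.3, 48.6). Then |QT| = |T − Q| = 53.1.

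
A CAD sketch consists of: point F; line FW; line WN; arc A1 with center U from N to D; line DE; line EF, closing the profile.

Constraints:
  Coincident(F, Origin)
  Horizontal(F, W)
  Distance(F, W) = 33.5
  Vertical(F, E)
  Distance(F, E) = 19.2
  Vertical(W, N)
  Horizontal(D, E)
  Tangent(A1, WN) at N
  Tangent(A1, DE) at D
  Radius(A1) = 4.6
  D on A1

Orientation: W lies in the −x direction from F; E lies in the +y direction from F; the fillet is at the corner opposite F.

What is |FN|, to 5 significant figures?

36.543

The virtual corner opposite F is at (-33.500, 19.200). Tangency of A1 to WN means the radius UN is perpendicular to WN and tangency of A1 to DE means the radius UD is perpendicular to DE, with radius 4.6, so the center U sits 4.6 in from both sides at U = (-28.900, 14.600). That places the tangent points at N = (-33.500, 14.600) on WN and D = (-28.900, 19.200) on DE. Then |FN| = |N − F| = 36.543.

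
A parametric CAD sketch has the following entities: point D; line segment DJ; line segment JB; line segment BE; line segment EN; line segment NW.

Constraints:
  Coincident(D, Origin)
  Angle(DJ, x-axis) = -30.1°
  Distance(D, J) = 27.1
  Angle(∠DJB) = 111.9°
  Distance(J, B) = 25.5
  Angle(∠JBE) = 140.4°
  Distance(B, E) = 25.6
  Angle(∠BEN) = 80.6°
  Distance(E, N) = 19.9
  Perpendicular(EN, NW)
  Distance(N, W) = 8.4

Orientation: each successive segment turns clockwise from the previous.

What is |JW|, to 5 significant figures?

33.770

D is at the origin; DJ runs at -30.1° with length 27.1, so J = (23.446, -13.591). ∠DJB = 111.9° gives JB at -98.200° from the x-axis; with |JB| = 25.5, B = (19.809, -38.830). ∠JBE = 140.4° gives BE at -137.80° from the x-axis; with |BE| = 25.6, E = (0.84397, -56.026). ∠BEN = 80.6° gives EN at 122.80° from the x-axis; with |EN| = 19.9, N = (-9.9360, -39.299). EN is perpendicular to NW, so NW runs at 32.800°; with |NW| = 8.4, W = (-2.8753, -34.749). Then |JW| = |W − J| = 33.770.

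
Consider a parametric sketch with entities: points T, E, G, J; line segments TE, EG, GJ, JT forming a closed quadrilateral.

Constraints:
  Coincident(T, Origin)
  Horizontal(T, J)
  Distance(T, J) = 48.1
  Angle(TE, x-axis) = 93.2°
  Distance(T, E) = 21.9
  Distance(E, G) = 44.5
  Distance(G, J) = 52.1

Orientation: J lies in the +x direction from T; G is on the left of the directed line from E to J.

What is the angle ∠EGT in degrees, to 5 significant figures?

17.180°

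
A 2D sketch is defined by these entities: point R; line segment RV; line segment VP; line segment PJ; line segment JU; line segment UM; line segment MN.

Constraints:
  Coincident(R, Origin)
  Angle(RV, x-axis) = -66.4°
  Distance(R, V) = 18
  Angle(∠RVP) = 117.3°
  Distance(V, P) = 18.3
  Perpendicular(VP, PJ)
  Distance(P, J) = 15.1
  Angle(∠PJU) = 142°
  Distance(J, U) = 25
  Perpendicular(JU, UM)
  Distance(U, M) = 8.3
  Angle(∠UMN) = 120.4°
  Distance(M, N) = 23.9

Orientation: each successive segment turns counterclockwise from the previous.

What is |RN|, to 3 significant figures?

12.7

The perpendicularity gives UM at right angles to JU, so UM runs at -146°; with |UM| = 8.3, M = (5.50, 13.4). ∠UMN = 120.4° gives MN at -86.1° from the x-axis; with |MN| = 23.9, N = (7.12, -10.5). Then |RN| = |N − R| = 12.7.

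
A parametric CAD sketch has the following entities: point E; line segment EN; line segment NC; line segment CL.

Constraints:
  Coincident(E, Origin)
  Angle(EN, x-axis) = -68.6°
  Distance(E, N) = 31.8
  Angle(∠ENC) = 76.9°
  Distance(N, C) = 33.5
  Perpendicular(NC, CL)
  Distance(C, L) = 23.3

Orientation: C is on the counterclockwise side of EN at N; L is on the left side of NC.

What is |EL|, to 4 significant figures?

27.39

E is at the origin; EN runs at -68.6° with length 31.8, so N = 31.8·(cos -68.6°, sin -68.6°) = (11.60, -29.61). ∠ENC = 76.9°, so NC runs at -68.6° + (180° − 76.9°) = 34.50° from the x-axis; with |NC| = 33.5, C = N + 33.5·(cos 34.50°, sin 34.50°) = (39.21, -10.63). NC ⟂ CL; with |CL| = 23.3 on the left of NC, L = C + 23.3·(-0.5664, 0.8241) = (26.01, 8.569). Then |EL| = |L − E| = 27.39.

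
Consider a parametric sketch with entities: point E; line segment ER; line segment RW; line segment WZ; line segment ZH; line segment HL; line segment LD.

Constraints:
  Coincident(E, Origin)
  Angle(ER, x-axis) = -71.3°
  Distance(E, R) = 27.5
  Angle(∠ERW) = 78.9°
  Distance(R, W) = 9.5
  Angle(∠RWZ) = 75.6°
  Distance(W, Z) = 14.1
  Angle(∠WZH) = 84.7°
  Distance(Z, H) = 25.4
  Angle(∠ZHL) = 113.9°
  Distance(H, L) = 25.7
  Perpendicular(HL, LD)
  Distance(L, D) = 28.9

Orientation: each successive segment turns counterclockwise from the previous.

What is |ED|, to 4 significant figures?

49.78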